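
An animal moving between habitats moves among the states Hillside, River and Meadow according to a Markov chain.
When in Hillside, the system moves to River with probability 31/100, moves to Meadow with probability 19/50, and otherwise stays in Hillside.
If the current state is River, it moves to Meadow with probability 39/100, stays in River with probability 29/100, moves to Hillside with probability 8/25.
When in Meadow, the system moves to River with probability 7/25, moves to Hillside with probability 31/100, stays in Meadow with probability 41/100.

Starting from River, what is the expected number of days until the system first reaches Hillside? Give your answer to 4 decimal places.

Let t(s) be the expected number of days to first reach Hillside from state s, with t(Hillside) = 0. Conditioning on the first day:
t(River) = 1 + 0.29·t(River) + 0.39·t(Meadow)
t(Meadow) = 1 + 0.28·t(River) + 0.41·t(Meadow)
Solving: t(River) = 3.1644, t(Meadow) = 3.1966.
Expected days from River to Hillside: 3.1644.

3.1644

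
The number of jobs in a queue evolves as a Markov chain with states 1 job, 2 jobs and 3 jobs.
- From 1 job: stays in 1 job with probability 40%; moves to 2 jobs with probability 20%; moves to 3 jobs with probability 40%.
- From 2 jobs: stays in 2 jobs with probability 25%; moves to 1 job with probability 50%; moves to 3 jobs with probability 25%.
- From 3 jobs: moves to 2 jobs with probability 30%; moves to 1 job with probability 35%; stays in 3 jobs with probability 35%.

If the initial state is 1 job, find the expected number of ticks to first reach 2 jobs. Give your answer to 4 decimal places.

Let t(s) be the expected number of ticks to first reach 2 jobs from state s, with t(2 jobs) = 0. Conditioning on the first tick:
t(1 job) = 1 + 0.4·t(1 job) + 0.4·t(3 jobs)
t(3 jobs) = 1 + 0.35·t(1 job) + 0.35·t(3 jobs)
Solving: t(1 job) = 4.2000, t(3 jobs) = 3.8000.
Expected ticks from 1 job to 2 jobs: 4.2000.

4.2000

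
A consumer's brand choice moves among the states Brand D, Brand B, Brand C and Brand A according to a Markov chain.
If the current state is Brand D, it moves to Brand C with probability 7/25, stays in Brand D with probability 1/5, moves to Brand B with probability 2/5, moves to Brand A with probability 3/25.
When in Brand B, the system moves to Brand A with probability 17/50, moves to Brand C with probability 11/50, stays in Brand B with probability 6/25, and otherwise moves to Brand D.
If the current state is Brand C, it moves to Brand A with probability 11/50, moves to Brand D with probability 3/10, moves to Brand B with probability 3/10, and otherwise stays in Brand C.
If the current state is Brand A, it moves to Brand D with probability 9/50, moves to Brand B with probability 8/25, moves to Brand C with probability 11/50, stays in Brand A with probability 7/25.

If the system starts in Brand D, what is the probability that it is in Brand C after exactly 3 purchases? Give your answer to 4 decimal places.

Propagate the distribution vector 3 purchases from Brand D.
After 0 purchases: (1.0000, 0.0000, 0.0000, 0.0000)
After 1 purchase: (0.2000, 0.4000, 0.2800, 0.1200)
After 2 purchases: (0.2256, 0.2984, 0.2208, 0.2552)
After 3 purchases: (0.2170, 0.3098, 0.2247, 0.2486)
P(in Brand C after 3 purchases) = 0.2247

0.2247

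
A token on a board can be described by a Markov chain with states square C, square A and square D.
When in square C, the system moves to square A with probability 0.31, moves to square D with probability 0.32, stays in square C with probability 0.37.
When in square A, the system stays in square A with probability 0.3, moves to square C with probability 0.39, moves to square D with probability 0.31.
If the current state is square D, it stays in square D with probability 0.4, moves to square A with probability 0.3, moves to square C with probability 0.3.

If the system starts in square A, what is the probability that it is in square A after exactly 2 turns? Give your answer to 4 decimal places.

0.3039

Sum over the intermediate state after 1 turn:
P = P(square A→square C)·P(square C→square A) + P(square A→square A)·P(square A→square A) + P(square A→square D)·P(square D→square A)
  = 0.39×0.31 + 0.3×0.3 + 0.31×0.3
  = 0.1209 + 0.0900 + 0.0930 = 0.3039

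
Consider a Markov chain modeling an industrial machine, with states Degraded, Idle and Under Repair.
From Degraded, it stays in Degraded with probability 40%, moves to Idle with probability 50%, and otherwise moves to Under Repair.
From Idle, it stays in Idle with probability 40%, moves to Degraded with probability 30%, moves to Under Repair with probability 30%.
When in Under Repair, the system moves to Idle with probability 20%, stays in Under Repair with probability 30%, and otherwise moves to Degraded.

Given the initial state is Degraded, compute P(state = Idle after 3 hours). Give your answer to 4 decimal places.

Propagate the distribution vector 3 hours from Degraded.
After 0 hours: (1.0000, 0.0000, 0.0000)
After 1 hour: (0.4000, 0.5000, 0.1000)
After 2 hours: (0.3600, 0.4200, 0.2200)
After 3 hours: (0.3800, 0.3920, 0.2280)
P(in Idle after 3 hours) = 0.3920

0.3920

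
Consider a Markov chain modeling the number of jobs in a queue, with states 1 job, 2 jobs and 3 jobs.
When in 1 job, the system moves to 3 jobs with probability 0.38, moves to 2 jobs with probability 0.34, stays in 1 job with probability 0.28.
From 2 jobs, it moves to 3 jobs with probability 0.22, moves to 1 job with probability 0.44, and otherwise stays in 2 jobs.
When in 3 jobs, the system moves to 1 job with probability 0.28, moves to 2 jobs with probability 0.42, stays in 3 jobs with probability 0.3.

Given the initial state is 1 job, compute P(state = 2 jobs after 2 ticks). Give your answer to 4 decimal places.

0.3704

Sum over the intermediate state after 1 tick:
P = P(1 job→1 job)·P(1 job→2 jobs) + P(1 job→2 jobs)·P(2 jobs→2 jobs) + P(1 job→3 jobs)·P(3 jobs→2 jobs)
  = 0.28×0.34 + 0.34×0.34 + 0.38×0.42
  = 0.0952 + 0.1156 + 0.1596 = 0.3704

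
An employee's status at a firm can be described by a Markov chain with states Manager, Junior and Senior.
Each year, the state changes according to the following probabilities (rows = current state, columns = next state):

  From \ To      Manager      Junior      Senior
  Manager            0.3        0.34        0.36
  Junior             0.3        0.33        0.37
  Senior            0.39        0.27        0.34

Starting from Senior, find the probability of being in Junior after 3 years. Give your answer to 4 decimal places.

Propagate the distribution vector 3 years from Senior.
After 0 years: (0.0000, 0.0000, 1.0000)
After 1 year: (0.3900, 0.2700, 0.3400)
After 2 years: (0.3306, 0.3135, 0.3559)
After 3 years: (0.3320, 0.3120, 0.3560)
P(in Junior after 3 years) = 0.3120

0.3120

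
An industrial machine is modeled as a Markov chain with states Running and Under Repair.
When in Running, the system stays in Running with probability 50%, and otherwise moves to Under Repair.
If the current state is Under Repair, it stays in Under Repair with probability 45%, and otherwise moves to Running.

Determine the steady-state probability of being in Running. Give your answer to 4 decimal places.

Let the stationary distribution be π with π = πP and π_1 + π_2 = 1.
π_1 = 0.5·π_1 + 0.55·π_2
Solving with the normalization constraint gives π = (0.5238, 0.4762).
So the stationary probability of Running is 0.5238.

0.5238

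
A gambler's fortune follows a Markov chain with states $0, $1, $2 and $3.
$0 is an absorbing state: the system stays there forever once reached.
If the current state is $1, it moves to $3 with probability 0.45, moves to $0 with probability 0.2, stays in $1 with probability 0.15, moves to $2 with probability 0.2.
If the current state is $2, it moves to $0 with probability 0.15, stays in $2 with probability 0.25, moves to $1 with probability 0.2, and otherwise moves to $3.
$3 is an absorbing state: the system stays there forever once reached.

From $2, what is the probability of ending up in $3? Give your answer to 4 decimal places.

Let h(s) be the probability of absorption at $3 starting from transient state s. Then h($3) = 1 and h($0) = 0. By first-step analysis:
h($1) = 0.2·0 + 0.15·h($1) + 0.2·h($2) + 0.45·1
h($2) = 0.15·0 + 0.2·h($1) + 0.25·h($2) + 0.4·1
Solving: h($1) = 0.6987, h($2) = 0.7197.
Starting from $2, the probability is 0.7197.

0.7197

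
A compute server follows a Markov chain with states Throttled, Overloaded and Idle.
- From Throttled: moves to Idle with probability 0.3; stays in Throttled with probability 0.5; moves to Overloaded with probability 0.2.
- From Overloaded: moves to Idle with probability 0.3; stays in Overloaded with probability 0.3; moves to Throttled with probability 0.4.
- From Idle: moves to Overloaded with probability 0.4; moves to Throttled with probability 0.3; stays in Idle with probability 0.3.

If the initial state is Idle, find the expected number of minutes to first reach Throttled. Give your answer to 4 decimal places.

Let t(s) be the expected number of minutes to first reach Throttled from state s, with t(Throttled) = 0. Conditioning on the first minute:
t(Overloaded) = 1 + 0.3·t(Overloaded) + 0.3·t(Idle)
t(Idle) = 1 + 0.4·t(Overloaded) + 0.3·t(Idle)
Solving: t(Overloaded) = 2.7027, t(Idle) = 2.9730.
Expected minutes from Idle to Throttled: 2.9730.

2.9730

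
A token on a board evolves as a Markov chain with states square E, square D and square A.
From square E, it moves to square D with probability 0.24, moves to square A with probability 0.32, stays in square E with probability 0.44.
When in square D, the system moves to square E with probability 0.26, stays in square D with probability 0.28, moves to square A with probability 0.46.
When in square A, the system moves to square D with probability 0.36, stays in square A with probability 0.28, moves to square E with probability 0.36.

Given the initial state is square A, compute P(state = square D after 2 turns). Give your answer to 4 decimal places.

Sum over the intermediate state after 1 turn:
P = P(square A→square E)·P(square E→square D) + P(square A→square D)·P(square D→square D) + P(square A→square A)·P(square A→square D)
  = 0.36×0.24 + 0.36×0.28 + 0.28×0.36
  = 0.0864 + 0.1008 + 0.1008 = 0.2880

0.2880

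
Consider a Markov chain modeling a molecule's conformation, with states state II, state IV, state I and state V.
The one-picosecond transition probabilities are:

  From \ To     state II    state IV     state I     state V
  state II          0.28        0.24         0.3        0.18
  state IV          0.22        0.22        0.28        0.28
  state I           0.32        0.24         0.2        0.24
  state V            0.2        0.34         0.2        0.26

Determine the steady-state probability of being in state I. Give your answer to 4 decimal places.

0.2462

Let the stationary distribution be π with π = πP and π_1 + π_2 + π_3 + π_4 = 1.
π_1 = 0.28·π_1 + 0.22·π_2 + 0.32·π_3 + 0.2·π_4
π_2 = 0.24·π_1 + 0.22·π_2 + 0.24·π_3 + 0.34·π_4
π_3 = 0.3·π_1 + 0.28·π_2 + 0.2·π_3 + 0.2·π_4
Solving with the normalization constraint gives π = (0.2551, 0.2588, 0.2462, 0.2398).
So the stationary probability of state I is 0.2462.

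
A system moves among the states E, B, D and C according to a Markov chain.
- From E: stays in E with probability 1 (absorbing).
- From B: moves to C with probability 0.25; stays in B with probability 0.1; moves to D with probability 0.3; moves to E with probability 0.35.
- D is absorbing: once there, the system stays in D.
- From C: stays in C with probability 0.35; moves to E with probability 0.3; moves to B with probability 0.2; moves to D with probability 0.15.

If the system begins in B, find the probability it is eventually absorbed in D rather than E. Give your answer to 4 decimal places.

0.4346

Let h(s) be the probability of absorption at D starting from transient state s. Then h(D) = 1 and h(E) = 0. By first-step analysis:
h(B) = 0.35·0 + 0.1·h(B) + 0.3·1 + 0.25·h(C)
h(C) = 0.3·0 + 0.2·h(B) + 0.15·1 + 0.35·h(C)
Solving: h(B) = 0.4346, h(C) = 0.3645.
Starting from B, the probability is 0.4346.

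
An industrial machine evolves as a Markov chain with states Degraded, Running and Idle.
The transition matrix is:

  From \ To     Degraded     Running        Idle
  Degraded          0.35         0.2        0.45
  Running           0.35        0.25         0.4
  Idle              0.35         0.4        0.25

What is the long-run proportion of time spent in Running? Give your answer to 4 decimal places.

0.2870

Let the stationary distribution be π with π = πP and π_1 + π_2 + π_3 = 1.
π_1 = 0.35·π_1 + 0.35·π_2 + 0.35·π_3
π_2 = 0.2·π_1 + 0.25·π_2 + 0.4·π_3
Solving with the normalization constraint gives π = (0.3500, 0.2870, 0.3630).
So the stationary probability of Running is 0.2870.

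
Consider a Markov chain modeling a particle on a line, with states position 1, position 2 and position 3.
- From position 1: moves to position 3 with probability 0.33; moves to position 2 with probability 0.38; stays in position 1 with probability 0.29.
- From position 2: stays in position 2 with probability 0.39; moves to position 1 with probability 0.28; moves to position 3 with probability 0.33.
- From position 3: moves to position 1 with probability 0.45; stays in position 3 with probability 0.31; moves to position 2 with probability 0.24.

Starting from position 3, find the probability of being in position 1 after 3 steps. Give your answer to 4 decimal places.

0.3384

Propagate the distribution vector 3 steps from position 3.
After 0 steps: (0.0000, 0.0000, 1.0000)
After 1 step: (0.4500, 0.2400, 0.3100)
After 2 steps: (0.3372, 0.3390, 0.3238)
After 3 steps: (0.3384, 0.3381, 0.3235)
P(in position 1 after 3 steps) = 0.3384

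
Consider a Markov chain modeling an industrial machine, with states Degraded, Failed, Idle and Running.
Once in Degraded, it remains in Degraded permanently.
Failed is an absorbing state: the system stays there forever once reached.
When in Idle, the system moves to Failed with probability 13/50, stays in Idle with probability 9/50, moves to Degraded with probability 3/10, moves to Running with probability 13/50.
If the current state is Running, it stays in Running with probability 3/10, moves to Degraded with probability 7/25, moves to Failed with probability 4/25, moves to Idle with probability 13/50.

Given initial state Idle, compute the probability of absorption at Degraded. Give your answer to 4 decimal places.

0.5585

Let h(s) be the probability of absorption at Degraded starting from transient state s. Then h(Degraded) = 1 and h(Failed) = 0. By first-step analysis:
h(Idle) = 0.3·1 + 0.26·0 + 0.18·h(Idle) + 0.26·h(Running)
h(Running) = 0.28·1 + 0.16·0 + 0.26·h(Idle) + 0.3·h(Running)
Solving: h(Idle) = 0.5585, h(Running) = 0.6074.
Starting from Idle, the probability is 0.5585.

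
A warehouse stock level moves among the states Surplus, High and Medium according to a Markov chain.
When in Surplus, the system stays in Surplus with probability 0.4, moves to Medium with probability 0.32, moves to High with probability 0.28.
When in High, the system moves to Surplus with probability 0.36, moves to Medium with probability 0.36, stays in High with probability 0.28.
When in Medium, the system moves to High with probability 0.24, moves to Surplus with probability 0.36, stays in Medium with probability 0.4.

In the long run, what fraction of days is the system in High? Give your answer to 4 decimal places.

0.2656

Let the stationary distribution be π with π = πP and π_1 + π_2 + π_3 = 1.
π_1 = 0.4·π_1 + 0.36·π_2 + 0.36·π_3
π_2 = 0.28·π_1 + 0.28·π_2 + 0.24·π_3
Solving with the normalization constraint gives π = (0.3750, 0.2656, 0.3594).
So the stationary probability of High is 0.2656.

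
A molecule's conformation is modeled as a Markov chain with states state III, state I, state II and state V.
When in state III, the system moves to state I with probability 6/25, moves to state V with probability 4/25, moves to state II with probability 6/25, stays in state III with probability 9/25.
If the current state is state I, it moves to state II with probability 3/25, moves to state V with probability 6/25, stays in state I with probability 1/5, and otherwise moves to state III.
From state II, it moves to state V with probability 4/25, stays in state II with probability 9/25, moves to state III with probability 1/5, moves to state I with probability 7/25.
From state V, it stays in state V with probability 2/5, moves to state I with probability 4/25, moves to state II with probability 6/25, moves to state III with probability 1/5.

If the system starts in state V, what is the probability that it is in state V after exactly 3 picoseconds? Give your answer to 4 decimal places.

0.2414

Propagate the distribution vector 3 picoseconds from state V.
After 0 picoseconds: (0.0000, 0.0000, 0.0000, 1.0000)
After 1 picosecond: (0.2000, 0.1600, 0.2400, 0.4000)
After 2 picoseconds: (0.2704, 0.2112, 0.2496, 0.2688)
After 3 picoseconds: (0.2940, 0.2200, 0.2446, 0.2414)
P(in state V after 3 picoseconds) = 0.2414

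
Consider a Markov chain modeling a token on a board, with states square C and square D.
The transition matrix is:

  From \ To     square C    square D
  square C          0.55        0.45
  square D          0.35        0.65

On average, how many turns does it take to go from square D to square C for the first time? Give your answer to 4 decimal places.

Let t(s) be the expected number of turns to first reach square C from state s, with t(square C) = 0. Conditioning on the first turn:
t(square D) = 1 + 0.65·t(square D)
Solving: t(square D) = 2.8571.
Expected turns from square D to square C: 2.8571.

2.8571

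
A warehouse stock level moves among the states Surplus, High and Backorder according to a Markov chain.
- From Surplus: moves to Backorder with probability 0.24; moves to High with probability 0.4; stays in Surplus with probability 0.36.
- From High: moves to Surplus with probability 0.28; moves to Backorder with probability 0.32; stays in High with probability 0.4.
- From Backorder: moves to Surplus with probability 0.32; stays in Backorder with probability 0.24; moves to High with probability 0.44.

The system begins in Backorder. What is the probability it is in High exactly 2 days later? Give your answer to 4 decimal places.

0.4096

Sum over the intermediate state after 1 day:
P = P(Backorder→Surplus)·P(Surplus→High) + P(Backorder→High)·P(High→High) + P(Backorder→Backorder)·P(Backorder→High)
  = 0.32×0.4 + 0.44×0.4 + 0.24×0.44
  = 0.1280 + 0.1760 + 0.1056 = 0.4096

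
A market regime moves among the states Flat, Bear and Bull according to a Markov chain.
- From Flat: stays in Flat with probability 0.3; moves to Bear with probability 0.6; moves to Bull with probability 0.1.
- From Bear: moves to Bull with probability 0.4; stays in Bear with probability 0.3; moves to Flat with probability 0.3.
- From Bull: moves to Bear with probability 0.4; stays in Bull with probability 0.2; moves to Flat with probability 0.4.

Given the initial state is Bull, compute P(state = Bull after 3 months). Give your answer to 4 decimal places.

0.2560

Propagate the distribution vector 3 months from Bull.
After 0 months: (0.0000, 0.0000, 1.0000)
After 1 month: (0.4000, 0.4000, 0.2000)
After 2 months: (0.3200, 0.4400, 0.2400)
After 3 months: (0.3240, 0.4200, 0.2560)
P(in Bull after 3 months) = 0.2560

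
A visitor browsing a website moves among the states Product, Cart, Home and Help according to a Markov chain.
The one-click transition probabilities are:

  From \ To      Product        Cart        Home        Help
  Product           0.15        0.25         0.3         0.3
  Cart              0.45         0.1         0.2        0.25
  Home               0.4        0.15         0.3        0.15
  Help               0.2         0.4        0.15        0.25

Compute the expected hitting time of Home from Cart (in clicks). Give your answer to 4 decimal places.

4.6235

Let t(s) be the expected number of clicks to first reach Home from state s, with t(Home) = 0. Conditioning on the first click:
t(Product) = 1 + 0.15·t(Product) + 0.25·t(Cart) + 0.3·t(Help)
t(Cart) = 1 + 0.45·t(Product) + 0.1·t(Cart) + 0.25·t(Help)
t(Help) = 1 + 0.2·t(Product) + 0.4·t(Cart) + 0.25·t(Help)
Solving: t(Product) = 4.2801, t(Cart) = 4.6235, t(Help) = 4.9406.
Expected clicks from Cart to Home: 4.6235.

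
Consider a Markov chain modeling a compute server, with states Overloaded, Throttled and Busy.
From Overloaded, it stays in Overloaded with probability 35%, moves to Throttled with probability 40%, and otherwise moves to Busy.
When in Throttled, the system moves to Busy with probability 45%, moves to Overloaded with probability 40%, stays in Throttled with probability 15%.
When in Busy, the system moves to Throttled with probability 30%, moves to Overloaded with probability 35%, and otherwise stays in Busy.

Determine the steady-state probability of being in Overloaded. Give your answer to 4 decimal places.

0.3646

Let the stationary distribution be π with π = πP and π_1 + π_2 + π_3 = 1.
π_1 = 0.35·π_1 + 0.4·π_2 + 0.35·π_3
π_2 = 0.4·π_1 + 0.15·π_2 + 0.3·π_3
Solving with the normalization constraint gives π = (0.3646, 0.2926, 0.3428).
So the stationary probability of Overloaded is 0.3646.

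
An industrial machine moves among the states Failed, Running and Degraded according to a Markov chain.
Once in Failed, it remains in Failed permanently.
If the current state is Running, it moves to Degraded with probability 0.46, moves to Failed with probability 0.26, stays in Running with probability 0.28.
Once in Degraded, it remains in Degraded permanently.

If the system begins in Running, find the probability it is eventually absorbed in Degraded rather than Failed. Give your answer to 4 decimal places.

Let h(s) be the probability of absorption at Degraded starting from transient state s. Then h(Degraded) = 1 and h(Failed) = 0. By first-step analysis:
h(Running) = 0.26·0 + 0.28·h(Running) + 0.46·1
Solving: h(Running) = 0.6389.
Starting from Running, the probability is 0.6389.

0.6389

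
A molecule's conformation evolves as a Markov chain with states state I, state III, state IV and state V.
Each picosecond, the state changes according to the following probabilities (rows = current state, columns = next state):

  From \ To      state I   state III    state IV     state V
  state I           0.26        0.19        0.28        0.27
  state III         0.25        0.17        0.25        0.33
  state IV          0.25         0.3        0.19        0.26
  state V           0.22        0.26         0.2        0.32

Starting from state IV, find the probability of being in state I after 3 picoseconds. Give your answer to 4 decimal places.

Propagate the distribution vector 3 picoseconds from state IV.
After 0 picoseconds: (0.0000, 0.0000, 1.0000, 0.0000)
After 1 picosecond: (0.2500, 0.3000, 0.1900, 0.2600)
After 2 picoseconds: (0.2447, 0.2231, 0.2331, 0.2991)
After 3 picoseconds: (0.2435, 0.2321, 0.2284, 0.2960)
P(in state I after 3 picoseconds) = 0.2435

0.2435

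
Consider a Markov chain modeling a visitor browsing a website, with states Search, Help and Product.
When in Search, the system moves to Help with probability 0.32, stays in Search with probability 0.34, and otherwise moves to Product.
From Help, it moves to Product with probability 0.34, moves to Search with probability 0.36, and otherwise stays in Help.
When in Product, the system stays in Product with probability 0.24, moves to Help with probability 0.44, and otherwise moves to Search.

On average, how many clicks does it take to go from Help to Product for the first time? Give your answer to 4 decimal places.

Let t(s) be the expected number of clicks to first reach Product from state s, with t(Product) = 0. Conditioning on the first click:
t(Search) = 1 + 0.34·t(Search) + 0.32·t(Help)
t(Help) = 1 + 0.36·t(Search) + 0.3·t(Help)
Solving: t(Search) = 2.9412, t(Help) = 2.9412.
Expected clicks from Help to Product: 2.9412.

2.9412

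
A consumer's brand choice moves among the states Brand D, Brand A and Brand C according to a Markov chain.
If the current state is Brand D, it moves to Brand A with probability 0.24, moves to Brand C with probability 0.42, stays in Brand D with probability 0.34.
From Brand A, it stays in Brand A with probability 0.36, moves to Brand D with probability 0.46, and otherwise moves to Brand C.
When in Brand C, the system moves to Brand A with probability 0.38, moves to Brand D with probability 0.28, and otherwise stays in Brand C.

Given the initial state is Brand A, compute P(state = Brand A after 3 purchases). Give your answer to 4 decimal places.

0.3217

Propagate the distribution vector 3 purchases from Brand A.
After 0 purchases: (0.0000, 1.0000, 0.0000)
After 1 purchase: (0.4600, 0.3600, 0.1800)
After 2 purchases: (0.3724, 0.3084, 0.3192)
After 3 purchases: (0.3579, 0.3217, 0.3204)
P(in Brand A after 3 purchases) = 0.3217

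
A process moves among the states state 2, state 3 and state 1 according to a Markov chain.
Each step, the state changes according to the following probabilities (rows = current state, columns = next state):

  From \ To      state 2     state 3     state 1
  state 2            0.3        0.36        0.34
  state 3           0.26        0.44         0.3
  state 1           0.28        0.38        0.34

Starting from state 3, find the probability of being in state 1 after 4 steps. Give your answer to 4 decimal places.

Propagate the distribution vector 4 steps from state 3.
After 0 steps: (0.0000, 1.0000, 0.0000)
After 1 step: (0.2600, 0.4400, 0.3000)
After 2 steps: (0.2764, 0.4012, 0.3224)
After 3 steps: (0.2775, 0.3985, 0.3240)
After 4 steps: (0.2776, 0.3984, 0.3241)
P(in state 1 after 4 steps) = 0.3241

0.3241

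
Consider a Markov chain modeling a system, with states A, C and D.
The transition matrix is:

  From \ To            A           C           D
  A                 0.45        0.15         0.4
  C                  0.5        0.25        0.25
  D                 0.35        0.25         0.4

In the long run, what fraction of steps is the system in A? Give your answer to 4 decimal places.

0.4235

Let the stationary distribution be π with π = πP and π_1 + π_2 + π_3 = 1.
π_1 = 0.45·π_1 + 0.5·π_2 + 0.35·π_3
π_2 = 0.15·π_1 + 0.25·π_2 + 0.25·π_3
Solving with the normalization constraint gives π = (0.4235, 0.2077, 0.3689).
So the stationary probability of A is 0.4235.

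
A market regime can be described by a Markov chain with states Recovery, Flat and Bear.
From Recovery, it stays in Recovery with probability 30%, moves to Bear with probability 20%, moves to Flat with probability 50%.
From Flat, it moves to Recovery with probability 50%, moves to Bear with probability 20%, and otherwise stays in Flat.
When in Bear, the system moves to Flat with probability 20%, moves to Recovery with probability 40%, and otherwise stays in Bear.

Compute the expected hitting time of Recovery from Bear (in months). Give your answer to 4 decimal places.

2.3684

Let t(s) be the expected number of months to first reach Recovery from state s, with t(Recovery) = 0. Conditioning on the first month:
t(Flat) = 1 + 0.3·t(Flat) + 0.2·t(Bear)
t(Bear) = 1 + 0.2·t(Flat) + 0.4·t(Bear)
Solving: t(Flat) = 2.1053, t(Bear) = 2.3684.
Expected months from Bear to Recovery: 2.3684.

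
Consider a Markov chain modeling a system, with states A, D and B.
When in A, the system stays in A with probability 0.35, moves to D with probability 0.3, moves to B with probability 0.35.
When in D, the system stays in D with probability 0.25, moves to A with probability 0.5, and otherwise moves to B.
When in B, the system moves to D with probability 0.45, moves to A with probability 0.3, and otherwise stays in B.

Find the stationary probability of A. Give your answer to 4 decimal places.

Let the stationary distribution be π with π = πP and π_1 + π_2 + π_3 = 1.
π_1 = 0.35·π_1 + 0.5·π_2 + 0.3·π_3
π_2 = 0.3·π_1 + 0.25·π_2 + 0.45·π_3
Solving with the normalization constraint gives π = (0.3846, 0.3269, 0.2885).
So the stationary probability of A is 0.3846.

0.3846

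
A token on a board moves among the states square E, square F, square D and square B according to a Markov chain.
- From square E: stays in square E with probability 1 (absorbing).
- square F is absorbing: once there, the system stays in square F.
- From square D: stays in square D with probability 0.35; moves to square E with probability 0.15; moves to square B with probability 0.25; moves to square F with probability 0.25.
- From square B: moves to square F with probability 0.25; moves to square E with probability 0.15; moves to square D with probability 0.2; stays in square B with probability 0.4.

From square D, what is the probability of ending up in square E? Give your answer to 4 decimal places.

Let h(s) be the probability of absorption at square E starting from transient state s. Then h(square E) = 1 and h(square F) = 0. By first-step analysis:
h(square D) = 0.15·1 + 0.25·0 + 0.35·h(square D) + 0.25·h(square B)
h(square B) = 0.15·1 + 0.25·0 + 0.2·h(square D) + 0.4·h(square B)
Solving: h(square D) = 0.3750, h(square B) = 0.3750.
Starting from square D, the probability is 0.3750.

0.3750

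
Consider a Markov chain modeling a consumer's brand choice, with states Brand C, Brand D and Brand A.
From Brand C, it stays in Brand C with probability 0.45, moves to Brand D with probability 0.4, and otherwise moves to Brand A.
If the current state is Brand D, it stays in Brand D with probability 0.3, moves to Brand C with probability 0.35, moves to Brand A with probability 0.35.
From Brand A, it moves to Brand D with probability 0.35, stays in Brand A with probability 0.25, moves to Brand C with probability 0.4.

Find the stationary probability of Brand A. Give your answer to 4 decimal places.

0.2450

Let the stationary distribution be π with π = πP and π_1 + π_2 + π_3 = 1.
π_1 = 0.45·π_1 + 0.35·π_2 + 0.4·π_3
π_2 = 0.4·π_1 + 0.3·π_2 + 0.35·π_3
Solving with the normalization constraint gives π = (0.4025, 0.3525, 0.2450).
So the stationary probability of Brand A is 0.2450.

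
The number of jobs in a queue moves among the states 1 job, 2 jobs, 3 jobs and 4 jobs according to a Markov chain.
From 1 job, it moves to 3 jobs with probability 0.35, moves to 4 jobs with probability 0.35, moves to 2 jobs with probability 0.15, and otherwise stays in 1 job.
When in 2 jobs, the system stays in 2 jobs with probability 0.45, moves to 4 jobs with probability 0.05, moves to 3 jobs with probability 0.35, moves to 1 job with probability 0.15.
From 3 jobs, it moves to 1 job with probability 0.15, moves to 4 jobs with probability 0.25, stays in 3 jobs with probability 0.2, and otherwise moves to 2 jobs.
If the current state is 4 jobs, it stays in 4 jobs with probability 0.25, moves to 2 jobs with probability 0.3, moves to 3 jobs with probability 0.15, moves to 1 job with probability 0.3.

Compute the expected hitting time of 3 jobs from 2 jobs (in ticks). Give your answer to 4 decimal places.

3.0785

Let t(s) be the expected number of ticks to first reach 3 jobs from state s, with t(3 jobs) = 0. Conditioning on the first tick:
t(1 job) = 1 + 0.15·t(1 job) + 0.15·t(2 jobs) + 0.35·t(4 jobs)
t(2 jobs) = 1 + 0.15·t(1 job) + 0.45·t(2 jobs) + 0.05·t(4 jobs)
t(4 jobs) = 1 + 0.3·t(1 job) + 0.3·t(2 jobs) + 0.25·t(4 jobs)
Solving: t(1 job) = 3.3231, t(2 jobs) = 3.0785, t(4 jobs) = 3.8940.
Expected ticks from 2 jobs to 3 jobs: 3.0785.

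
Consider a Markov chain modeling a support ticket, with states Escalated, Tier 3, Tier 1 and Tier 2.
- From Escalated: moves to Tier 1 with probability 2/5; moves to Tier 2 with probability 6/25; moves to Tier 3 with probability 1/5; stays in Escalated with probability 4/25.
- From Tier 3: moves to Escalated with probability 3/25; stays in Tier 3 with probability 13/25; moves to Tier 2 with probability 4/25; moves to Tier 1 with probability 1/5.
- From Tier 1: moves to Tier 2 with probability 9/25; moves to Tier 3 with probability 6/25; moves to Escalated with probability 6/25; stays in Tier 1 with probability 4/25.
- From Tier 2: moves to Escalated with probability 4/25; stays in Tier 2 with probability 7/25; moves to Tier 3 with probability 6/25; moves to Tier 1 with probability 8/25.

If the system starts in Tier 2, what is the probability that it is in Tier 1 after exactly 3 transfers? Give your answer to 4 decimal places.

Propagate the distribution vector 3 transfers from Tier 2.
After 0 transfers: (0.0000, 0.0000, 0.0000, 1.0000)
After 1 transfer: (0.1600, 0.2400, 0.3200, 0.2800)
After 2 transfers: (0.1760, 0.3008, 0.2528, 0.2704)
After 3 transfers: (0.1682, 0.3172, 0.2575, 0.2571)
P(in Tier 1 after 3 transfers) = 0.2575

0.2575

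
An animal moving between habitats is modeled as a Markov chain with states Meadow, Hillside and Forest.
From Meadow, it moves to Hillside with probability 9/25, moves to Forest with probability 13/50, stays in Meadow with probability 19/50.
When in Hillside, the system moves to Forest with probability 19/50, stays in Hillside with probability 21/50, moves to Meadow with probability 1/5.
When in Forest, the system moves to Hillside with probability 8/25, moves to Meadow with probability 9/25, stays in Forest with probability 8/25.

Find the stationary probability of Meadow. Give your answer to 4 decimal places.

Let the stationary distribution be π with π = πP and π_1 + π_2 + π_3 = 1.
π_1 = 0.38·π_1 + 0.2·π_2 + 0.36·π_3
π_2 = 0.36·π_1 + 0.42·π_2 + 0.32·π_3
Solving with the normalization constraint gives π = (0.3071, 0.3692, 0.3237).
So the stationary probability of Meadow is 0.3071.

0.3071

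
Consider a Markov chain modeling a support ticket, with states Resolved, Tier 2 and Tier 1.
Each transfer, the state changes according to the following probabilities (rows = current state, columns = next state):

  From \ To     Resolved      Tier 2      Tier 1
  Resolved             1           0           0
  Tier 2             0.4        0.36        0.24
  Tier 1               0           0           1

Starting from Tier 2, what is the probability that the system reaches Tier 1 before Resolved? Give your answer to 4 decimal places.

0.3750

Let h(s) be the probability of absorption at Tier 1 starting from transient state s. Then h(Tier 1) = 1 and h(Resolved) = 0. By first-step analysis:
h(Tier 2) = 0.4·0 + 0.36·h(Tier 2) + 0.24·1
Solving: h(Tier 2) = 0.3750.
Starting from Tier 2, the probability is 0.3750.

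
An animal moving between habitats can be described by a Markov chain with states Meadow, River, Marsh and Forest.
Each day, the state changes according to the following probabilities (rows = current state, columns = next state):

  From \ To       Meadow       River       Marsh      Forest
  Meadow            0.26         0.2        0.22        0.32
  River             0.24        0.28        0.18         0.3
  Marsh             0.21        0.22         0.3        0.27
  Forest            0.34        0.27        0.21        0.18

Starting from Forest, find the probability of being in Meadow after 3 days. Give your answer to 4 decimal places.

Propagate the distribution vector 3 days from Forest.
After 0 days: (0.0000, 0.0000, 0.0000, 1.0000)
After 1 day: (0.3400, 0.2700, 0.2100, 0.1800)
After 2 days: (0.2585, 0.2384, 0.2242, 0.2789)
After 3 days: (0.2663, 0.2431, 0.2256, 0.2650)
P(in Meadow after 3 days) = 0.2663

0.2663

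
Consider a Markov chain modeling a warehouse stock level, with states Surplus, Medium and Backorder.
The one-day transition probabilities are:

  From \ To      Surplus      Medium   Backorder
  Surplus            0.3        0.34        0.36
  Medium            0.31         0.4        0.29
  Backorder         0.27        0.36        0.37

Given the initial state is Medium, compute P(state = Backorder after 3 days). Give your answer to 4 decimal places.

Propagate the distribution vector 3 days from Medium.
After 0 days: (0.0000, 1.0000, 0.0000)
After 1 day: (0.3100, 0.4000, 0.2900)
After 2 days: (0.2953, 0.3698, 0.3349)
After 3 days: (0.2937, 0.3689, 0.3375)
P(in Backorder after 3 days) = 0.3375

0.3375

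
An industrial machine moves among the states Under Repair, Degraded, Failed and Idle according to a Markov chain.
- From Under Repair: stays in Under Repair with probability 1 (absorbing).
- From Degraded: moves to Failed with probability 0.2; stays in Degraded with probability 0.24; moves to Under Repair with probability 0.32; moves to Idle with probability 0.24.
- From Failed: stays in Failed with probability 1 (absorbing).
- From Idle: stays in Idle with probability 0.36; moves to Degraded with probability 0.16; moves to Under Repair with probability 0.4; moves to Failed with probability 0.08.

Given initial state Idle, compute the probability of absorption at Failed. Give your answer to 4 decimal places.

0.2071

Let h(s) be the probability of absorption at Failed starting from transient state s. Then h(Failed) = 1 and h(Under Repair) = 0. By first-step analysis:
h(Degraded) = 0.32·0 + 0.24·h(Degraded) + 0.2·1 + 0.24·h(Idle)
h(Idle) = 0.4·0 + 0.16·h(Degraded) + 0.08·1 + 0.36·h(Idle)
Solving: h(Degraded) = 0.3286, h(Idle) = 0.2071.
Starting from Idle, the probability is 0.2071.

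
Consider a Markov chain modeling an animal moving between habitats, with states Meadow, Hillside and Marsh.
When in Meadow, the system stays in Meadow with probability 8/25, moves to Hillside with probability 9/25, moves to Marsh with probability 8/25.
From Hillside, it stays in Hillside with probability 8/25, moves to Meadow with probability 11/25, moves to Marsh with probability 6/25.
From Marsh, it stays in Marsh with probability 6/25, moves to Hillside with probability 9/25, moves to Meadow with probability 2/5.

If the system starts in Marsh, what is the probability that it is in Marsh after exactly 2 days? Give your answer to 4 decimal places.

0.2720

Sum over the intermediate state after 1 day:
P = P(Marsh→Meadow)·P(Meadow→Marsh) + P(Marsh→Hillside)·P(Hillside→Marsh) + P(Marsh→Marsh)·P(Marsh→Marsh)
  = 0.4×0.32 + 0.36×0.24 + 0.24×0.24
  = 0.1280 + 0.0864 + 0.0576 = 0.2720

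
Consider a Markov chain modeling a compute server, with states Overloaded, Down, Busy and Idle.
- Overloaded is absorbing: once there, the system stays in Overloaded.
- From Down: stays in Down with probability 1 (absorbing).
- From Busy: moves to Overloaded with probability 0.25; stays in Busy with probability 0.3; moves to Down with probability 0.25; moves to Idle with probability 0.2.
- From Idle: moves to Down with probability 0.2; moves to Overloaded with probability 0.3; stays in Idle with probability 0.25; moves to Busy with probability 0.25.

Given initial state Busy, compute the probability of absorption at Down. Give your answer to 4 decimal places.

Let h(s) be the probability of absorption at Down starting from transient state s. Then h(Down) = 1 and h(Overloaded) = 0. By first-step analysis:
h(Busy) = 0.25·0 + 0.25·1 + 0.3·h(Busy) + 0.2·h(Idle)
h(Idle) = 0.3·0 + 0.2·1 + 0.25·h(Busy) + 0.25·h(Idle)
Solving: h(Busy) = 0.4789, h(Idle) = 0.4263.
Starting from Busy, the probability is 0.4789.

0.4789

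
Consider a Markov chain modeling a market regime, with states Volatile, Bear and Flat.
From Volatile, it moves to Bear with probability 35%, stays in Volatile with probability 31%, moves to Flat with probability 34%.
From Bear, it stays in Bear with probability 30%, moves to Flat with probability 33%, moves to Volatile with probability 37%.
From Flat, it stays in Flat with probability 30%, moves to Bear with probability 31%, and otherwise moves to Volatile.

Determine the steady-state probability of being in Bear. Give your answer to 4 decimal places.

0.3210

Let the stationary distribution be π with π = πP and π_1 + π_2 + π_3 = 1.
π_1 = 0.31·π_1 + 0.37·π_2 + 0.39·π_3
π_2 = 0.35·π_1 + 0.3·π_2 + 0.31·π_3
Solving with the normalization constraint gives π = (0.3552, 0.3210, 0.3238).
So the stationary probability of Bear is 0.3210.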